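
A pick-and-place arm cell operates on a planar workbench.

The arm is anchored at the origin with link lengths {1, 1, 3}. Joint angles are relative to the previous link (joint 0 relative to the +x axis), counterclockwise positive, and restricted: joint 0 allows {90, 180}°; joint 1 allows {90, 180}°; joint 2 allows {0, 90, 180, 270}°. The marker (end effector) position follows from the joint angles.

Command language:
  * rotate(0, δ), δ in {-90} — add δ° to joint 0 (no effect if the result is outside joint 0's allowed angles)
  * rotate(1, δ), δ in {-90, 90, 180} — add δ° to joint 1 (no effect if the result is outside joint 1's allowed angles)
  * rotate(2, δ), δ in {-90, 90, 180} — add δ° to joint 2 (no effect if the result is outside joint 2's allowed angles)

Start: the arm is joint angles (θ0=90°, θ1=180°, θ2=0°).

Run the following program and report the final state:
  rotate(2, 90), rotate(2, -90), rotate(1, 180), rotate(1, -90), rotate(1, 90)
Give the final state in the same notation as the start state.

joint angles (θ0=90°, θ1=180°, θ2=0°)

start: joint angles (θ0=90°, θ1=180°, θ2=0°)
[1] after rotate(2, 90): joint angles (θ0=90°, θ1=180°, θ2=90°)
[2] after rotate(2, -90): joint angles (θ0=90°, θ1=180°, θ2=0°)
[3] after rotate(1, 180): joint angles (θ0=90°, θ1=180°, θ2=0°)
[4] after rotate(1, -90): joint angles (θ0=90°, θ1=90°, θ2=0°)
[5] after rotate(1, 90): joint angles (θ0=90°, θ1=180°, θ2=0°)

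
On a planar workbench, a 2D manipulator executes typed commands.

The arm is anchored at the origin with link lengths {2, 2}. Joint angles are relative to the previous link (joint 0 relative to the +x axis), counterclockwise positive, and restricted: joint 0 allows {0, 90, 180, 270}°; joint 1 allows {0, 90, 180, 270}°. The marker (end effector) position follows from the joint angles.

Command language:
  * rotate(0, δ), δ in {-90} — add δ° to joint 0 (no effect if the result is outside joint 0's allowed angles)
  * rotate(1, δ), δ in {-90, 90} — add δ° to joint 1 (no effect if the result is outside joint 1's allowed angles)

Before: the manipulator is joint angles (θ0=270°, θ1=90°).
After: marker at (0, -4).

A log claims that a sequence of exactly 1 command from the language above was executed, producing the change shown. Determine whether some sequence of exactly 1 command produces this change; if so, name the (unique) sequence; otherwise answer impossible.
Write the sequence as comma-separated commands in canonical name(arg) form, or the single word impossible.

rotate(1, -90)

begin: joint angles (θ0=270°, θ1=90°)
t=1 rotate(1, -90) ⇒ joint angles (θ0=270°, θ1=0°)
no other 1-command option fits: unique.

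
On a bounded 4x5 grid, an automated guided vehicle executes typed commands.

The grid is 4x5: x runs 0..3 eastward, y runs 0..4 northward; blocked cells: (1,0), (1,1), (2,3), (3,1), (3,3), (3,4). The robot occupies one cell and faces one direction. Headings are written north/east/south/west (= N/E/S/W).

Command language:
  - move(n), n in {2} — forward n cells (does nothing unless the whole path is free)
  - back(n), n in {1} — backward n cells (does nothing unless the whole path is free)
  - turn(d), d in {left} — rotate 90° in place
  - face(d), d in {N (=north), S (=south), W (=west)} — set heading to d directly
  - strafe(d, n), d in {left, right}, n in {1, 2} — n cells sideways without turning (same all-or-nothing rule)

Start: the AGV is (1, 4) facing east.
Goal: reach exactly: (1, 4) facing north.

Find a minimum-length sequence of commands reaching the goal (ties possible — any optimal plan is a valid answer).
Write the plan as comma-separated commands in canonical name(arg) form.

turn(left)

t0: (1, 4) facing east
step 1 (turn(left)): (1, 4) facing north
minimal: 1 command(s), checked below 1.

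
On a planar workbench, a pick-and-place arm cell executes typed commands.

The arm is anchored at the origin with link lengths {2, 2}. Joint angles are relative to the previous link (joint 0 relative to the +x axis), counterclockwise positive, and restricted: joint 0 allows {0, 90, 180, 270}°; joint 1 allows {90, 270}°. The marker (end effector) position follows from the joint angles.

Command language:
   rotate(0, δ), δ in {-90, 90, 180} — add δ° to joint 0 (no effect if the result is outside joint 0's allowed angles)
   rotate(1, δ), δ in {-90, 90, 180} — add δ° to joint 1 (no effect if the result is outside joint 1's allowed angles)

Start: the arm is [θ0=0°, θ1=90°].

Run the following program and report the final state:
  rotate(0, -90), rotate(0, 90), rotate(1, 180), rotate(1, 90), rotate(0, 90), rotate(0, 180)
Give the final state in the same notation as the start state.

start: [θ0=0°, θ1=90°]
t=1 rotate(0, -90) ⇒ [θ0=270°, θ1=90°]
t=2 rotate(0, 90) ⇒ [θ0=0°, θ1=90°]
t=3 rotate(1, 180) ⇒ [θ0=0°, θ1=270°]
t=4 rotate(1, 90) ⇒ [θ0=0°, θ1=270°]
t=5 rotate(0, 90) ⇒ [θ0=90°, θ1=270°]
t=6 rotate(0, 180) ⇒ [θ0=270°, θ1=270°]

[θ0=270°, θ1=270°]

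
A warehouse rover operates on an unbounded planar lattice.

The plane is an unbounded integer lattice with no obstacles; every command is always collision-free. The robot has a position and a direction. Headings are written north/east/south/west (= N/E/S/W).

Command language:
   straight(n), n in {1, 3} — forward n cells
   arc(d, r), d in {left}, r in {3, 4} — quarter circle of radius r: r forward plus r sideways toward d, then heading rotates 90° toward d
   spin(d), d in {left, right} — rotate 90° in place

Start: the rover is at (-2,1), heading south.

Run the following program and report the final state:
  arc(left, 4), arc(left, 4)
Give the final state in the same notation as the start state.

begin: at (-2,1), heading south
[1] after arc(left, 4): at (2,-3), heading east
[2] after arc(left, 4): at (6,1), heading north

at (6,1), heading north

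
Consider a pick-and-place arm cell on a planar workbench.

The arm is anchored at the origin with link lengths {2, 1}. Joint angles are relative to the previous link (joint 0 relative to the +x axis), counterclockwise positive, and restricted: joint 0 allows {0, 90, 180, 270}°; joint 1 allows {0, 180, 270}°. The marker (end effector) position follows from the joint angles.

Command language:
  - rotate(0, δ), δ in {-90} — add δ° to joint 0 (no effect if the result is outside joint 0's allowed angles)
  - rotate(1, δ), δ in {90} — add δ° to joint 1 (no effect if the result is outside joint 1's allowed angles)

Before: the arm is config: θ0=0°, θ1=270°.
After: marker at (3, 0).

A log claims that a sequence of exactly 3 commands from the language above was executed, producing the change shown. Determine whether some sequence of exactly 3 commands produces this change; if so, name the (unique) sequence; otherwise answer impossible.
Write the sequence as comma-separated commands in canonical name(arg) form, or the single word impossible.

rotate(1, 90), rotate(1, 90), rotate(1, 90)

start: config: θ0=0°, θ1=270°
1. rotate(1, 90) → config: θ0=0°, θ1=0°
2. rotate(1, 90) → config: θ0=0°, θ1=0°
3. rotate(1, 90) → config: θ0=0°, θ1=0°
uniquely the one of 8 3-step routes that fits.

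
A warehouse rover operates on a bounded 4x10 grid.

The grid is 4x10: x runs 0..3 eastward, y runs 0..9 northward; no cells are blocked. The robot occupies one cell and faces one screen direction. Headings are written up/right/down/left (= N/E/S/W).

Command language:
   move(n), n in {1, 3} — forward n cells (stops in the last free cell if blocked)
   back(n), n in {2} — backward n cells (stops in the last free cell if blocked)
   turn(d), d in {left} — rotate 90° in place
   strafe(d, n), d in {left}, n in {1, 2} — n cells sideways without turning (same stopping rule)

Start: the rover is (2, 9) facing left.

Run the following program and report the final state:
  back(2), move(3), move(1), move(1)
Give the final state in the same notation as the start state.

start: (2, 9) facing left
t=1 back(2) ⇒ (3, 9) facing left
t=2 move(3) ⇒ (0, 9) facing left
t=3 move(1) ⇒ (0, 9) facing left
t=4 move(1) ⇒ (0, 9) facing left

(0, 9) facing left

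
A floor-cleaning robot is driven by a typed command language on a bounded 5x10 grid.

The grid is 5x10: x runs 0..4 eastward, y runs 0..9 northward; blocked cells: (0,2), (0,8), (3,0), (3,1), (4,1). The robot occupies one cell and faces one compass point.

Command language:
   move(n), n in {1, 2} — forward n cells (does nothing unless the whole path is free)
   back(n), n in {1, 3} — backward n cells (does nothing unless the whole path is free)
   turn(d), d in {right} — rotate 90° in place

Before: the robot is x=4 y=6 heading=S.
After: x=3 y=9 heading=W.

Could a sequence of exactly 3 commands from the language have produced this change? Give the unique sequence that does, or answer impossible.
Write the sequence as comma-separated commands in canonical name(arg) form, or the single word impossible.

key: cell and facing (now W) both changed — the 3 commands mix motion and turning
t0: x=4 y=6 heading=S
[1] after back(3): x=4 y=9 heading=S
[2] after turn(right): x=4 y=9 heading=W
[3] after move(1): x=3 y=9 heading=W
all 125 alternatives checked — unique.

back(3), turn(right), move(1)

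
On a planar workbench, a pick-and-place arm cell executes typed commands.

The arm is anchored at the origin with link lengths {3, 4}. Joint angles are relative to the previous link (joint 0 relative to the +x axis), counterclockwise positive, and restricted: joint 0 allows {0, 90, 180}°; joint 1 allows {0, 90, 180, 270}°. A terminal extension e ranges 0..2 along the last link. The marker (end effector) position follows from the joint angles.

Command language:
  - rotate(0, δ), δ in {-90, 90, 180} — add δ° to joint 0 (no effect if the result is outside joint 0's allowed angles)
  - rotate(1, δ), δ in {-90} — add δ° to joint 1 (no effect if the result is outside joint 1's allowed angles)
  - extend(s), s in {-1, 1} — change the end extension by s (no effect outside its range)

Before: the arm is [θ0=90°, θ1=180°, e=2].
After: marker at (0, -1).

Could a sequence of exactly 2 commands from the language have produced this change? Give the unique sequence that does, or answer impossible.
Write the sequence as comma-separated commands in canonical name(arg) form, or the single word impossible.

t0: [θ0=90°, θ1=180°, e=2]
1. extend(-1) → [θ0=90°, θ1=180°, e=1]
2. extend(-1) → [θ0=90°, θ1=180°, e=0]
uniquely the one of 36 2-step routes that fits.

extend(-1), extend(-1)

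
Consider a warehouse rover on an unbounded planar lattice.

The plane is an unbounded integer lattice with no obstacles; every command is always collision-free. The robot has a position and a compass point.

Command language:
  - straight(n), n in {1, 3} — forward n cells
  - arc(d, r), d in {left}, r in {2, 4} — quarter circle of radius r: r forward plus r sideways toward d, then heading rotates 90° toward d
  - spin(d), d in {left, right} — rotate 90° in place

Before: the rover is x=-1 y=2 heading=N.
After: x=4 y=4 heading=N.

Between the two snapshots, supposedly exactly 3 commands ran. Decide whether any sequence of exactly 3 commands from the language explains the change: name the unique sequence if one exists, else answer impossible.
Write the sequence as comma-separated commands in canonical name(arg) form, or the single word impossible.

key: still facing N at the end — net rotation zero over 3 steps
from: x=-1 y=2 heading=N
t=1 spin(right) ⇒ x=-1 y=2 heading=E
t=2 straight(3) ⇒ x=2 y=2 heading=E
t=3 arc(left, 2) ⇒ x=4 y=4 heading=N
all 216 alternatives checked — unique.

spin(right), straight(3), arc(left, 2)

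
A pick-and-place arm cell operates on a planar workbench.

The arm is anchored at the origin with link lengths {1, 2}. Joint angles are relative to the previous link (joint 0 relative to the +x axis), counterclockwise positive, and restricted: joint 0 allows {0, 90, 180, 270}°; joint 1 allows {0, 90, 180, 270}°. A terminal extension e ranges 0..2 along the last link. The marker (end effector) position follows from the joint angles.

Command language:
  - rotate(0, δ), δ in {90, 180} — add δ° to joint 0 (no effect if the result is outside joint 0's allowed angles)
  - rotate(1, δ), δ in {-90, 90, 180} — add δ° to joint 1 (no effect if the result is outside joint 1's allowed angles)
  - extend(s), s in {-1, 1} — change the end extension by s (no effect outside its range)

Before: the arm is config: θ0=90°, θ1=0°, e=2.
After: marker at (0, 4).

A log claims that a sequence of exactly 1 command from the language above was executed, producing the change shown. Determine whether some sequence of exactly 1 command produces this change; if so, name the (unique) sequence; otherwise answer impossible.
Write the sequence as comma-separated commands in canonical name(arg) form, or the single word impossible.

extend(-1)

t0: config: θ0=90°, θ1=0°, e=2
step 1 (extend(-1)): config: θ0=90°, θ1=0°, e=1
uniquely the one of 7 1-step routes that fits.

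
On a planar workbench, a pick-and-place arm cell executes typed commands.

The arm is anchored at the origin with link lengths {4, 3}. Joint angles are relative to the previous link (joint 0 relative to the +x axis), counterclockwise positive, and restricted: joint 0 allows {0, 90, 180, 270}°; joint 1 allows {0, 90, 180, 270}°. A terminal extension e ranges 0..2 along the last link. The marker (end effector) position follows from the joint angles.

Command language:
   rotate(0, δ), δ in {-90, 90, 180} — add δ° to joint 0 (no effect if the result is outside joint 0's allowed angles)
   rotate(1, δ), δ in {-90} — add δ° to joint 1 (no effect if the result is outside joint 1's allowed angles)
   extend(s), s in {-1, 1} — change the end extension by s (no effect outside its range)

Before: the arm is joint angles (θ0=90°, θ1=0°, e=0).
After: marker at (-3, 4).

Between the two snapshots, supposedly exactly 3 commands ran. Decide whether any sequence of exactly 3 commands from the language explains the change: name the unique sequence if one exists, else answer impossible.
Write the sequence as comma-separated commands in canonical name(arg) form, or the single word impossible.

begin: joint angles (θ0=90°, θ1=0°, e=0)
[1] after rotate(1, -90): joint angles (θ0=90°, θ1=270°, e=0)
[2] after rotate(1, -90): joint angles (θ0=90°, θ1=180°, e=0)
[3] after rotate(1, -90): joint angles (θ0=90°, θ1=90°, e=0)
uniquely the one of 216 3-step routes that fits.

rotate(1, -90), rotate(1, -90), rotate(1, -90)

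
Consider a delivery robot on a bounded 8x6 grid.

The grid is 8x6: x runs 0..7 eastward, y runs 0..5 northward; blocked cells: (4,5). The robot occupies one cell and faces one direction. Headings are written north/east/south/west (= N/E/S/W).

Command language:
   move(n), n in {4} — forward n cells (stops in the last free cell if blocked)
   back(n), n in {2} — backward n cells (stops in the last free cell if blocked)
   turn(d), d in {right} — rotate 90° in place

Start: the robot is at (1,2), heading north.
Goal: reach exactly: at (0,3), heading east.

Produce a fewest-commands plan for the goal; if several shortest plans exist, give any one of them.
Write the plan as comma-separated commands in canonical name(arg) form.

from: at (1,2), heading north
t=1 move(4) ⇒ at (1,5), heading north
t=2 back(2) ⇒ at (1,3), heading north
t=3 turn(right) ⇒ at (1,3), heading east
t=4 back(2) ⇒ at (0,3), heading east
shorter routes all fall short; 4 is best.

move(4), back(2), turn(right), back(2)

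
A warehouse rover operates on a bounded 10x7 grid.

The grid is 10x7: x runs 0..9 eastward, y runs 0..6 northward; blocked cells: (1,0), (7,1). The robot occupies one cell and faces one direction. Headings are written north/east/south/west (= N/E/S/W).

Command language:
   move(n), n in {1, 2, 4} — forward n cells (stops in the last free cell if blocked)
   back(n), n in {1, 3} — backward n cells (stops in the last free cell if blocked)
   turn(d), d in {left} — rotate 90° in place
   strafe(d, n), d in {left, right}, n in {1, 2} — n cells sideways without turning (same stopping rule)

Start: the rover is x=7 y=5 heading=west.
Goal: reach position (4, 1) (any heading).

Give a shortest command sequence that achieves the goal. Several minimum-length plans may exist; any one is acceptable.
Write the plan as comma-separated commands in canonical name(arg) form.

begin: x=7 y=5 heading=west
t=1 move(1) ⇒ x=6 y=5 heading=west
t=2 strafe(left, 2) ⇒ x=6 y=3 heading=west
t=3 strafe(left, 2) ⇒ x=6 y=1 heading=west
t=4 move(2) ⇒ x=4 y=1 heading=west
minimal: 4 command(s), checked below 4.

move(1), strafe(left, 2), strafe(left, 2), move(2)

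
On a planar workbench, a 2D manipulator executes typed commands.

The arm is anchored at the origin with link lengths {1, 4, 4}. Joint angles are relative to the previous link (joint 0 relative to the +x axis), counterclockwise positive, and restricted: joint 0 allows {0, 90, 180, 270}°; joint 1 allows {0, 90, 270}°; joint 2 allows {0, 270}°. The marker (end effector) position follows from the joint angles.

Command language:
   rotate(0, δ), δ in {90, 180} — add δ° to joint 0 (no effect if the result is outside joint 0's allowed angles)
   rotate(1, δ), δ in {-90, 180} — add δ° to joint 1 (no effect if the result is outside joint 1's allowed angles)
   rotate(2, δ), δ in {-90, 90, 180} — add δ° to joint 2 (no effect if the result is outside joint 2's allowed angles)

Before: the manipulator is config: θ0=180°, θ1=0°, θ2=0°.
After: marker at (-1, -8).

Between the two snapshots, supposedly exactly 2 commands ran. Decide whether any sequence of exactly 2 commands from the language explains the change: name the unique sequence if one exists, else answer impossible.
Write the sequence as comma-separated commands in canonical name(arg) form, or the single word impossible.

rotate(1, -90), rotate(1, 180)

key: order matters: swapping rotate(1, -90) and rotate(1, 180) lands elsewhere
from: config: θ0=180°, θ1=0°, θ2=0°
1. rotate(1, -90) → config: θ0=180°, θ1=270°, θ2=0°
2. rotate(1, 180) → config: θ0=180°, θ1=90°, θ2=0°
uniquely the one of 49 2-step routes that fits.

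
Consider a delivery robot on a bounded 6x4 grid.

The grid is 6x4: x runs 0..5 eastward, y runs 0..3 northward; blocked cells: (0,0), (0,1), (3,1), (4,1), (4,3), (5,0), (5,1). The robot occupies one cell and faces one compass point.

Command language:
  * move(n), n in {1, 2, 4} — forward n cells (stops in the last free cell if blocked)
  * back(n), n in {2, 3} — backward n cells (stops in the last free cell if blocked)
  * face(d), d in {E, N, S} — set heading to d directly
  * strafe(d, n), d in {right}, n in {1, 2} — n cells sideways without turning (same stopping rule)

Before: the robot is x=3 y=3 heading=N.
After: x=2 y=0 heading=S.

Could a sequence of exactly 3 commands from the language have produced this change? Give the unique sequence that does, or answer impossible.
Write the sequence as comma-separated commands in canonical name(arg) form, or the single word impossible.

key: position moved to (2,0) AND the heading swung to S — translation plus rotation needed
start: x=3 y=3 heading=N
step 1 (face(S)): x=3 y=3 heading=S
step 2 (strafe(right, 1)): x=2 y=3 heading=S
step 3 (move(4)): x=2 y=0 heading=S
uniquely the one of 1000 3-step routes that fits.

face(S), strafe(right, 1), move(4)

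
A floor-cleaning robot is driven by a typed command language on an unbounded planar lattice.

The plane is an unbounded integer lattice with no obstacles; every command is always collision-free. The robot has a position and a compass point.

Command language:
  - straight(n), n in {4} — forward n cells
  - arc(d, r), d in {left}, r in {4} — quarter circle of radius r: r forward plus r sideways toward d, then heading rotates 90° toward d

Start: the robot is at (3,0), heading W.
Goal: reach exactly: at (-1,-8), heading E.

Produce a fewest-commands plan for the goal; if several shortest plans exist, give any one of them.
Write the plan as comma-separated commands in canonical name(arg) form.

begin: at (3,0), heading W
[1] after straight(4): at (-1,0), heading W
[2] after arc(left, 4): at (-5,-4), heading S
[3] after arc(left, 4): at (-1,-8), heading E
no 2-step plan works, so 3 is optimal.

straight(4), arc(left, 4), arc(left, 4)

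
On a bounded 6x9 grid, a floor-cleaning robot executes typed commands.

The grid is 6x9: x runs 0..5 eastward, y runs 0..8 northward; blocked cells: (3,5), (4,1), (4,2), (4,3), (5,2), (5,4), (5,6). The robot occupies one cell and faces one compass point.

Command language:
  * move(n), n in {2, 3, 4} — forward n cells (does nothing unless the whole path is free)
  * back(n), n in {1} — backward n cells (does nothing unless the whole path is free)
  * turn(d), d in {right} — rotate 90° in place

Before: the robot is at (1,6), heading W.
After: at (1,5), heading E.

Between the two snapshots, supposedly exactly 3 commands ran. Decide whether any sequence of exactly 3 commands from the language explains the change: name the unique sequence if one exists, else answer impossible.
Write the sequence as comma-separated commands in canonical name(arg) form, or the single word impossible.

key: cell and facing (now E) both changed — the 3 commands mix motion and turning
start: at (1,6), heading W
1. turn(right) → at (1,6), heading N
2. back(1) → at (1,5), heading N
3. turn(right) → at (1,5), heading E
no rival 3-sequence matches.

turn(right), back(1), turn(right)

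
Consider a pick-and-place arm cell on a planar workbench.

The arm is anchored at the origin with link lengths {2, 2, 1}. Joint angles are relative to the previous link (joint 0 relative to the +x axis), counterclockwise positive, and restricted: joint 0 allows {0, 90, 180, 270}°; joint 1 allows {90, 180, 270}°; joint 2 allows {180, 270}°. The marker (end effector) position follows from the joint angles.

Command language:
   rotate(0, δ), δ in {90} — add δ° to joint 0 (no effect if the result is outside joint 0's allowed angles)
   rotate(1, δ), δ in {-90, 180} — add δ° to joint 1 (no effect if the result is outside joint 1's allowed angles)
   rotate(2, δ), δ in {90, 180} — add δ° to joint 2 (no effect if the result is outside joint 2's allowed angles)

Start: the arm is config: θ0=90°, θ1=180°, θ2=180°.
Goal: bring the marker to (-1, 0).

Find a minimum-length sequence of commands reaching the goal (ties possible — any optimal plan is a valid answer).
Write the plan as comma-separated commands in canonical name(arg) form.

t0: config: θ0=90°, θ1=180°, θ2=180°
t=1 rotate(2, 90) ⇒ config: θ0=90°, θ1=180°, θ2=270°
no 0-step plan works, so 1 is optimal.

rotate(2, 90)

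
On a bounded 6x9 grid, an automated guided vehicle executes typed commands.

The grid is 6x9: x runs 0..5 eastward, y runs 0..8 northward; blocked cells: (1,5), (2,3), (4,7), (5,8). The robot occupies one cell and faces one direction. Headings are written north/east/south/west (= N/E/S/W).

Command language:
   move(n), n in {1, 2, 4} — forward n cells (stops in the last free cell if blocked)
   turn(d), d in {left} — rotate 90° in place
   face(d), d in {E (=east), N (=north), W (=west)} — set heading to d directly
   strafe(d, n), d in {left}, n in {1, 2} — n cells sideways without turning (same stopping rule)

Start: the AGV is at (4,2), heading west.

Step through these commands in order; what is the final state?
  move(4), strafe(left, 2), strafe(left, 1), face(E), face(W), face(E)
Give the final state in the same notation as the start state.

start: at (4,2), heading west
step 1 (move(4)): at (0,2), heading west
step 2 (strafe(left, 2)): at (0,0), heading west
step 3 (strafe(left, 1)): at (0,0), heading west
step 4 (face(E)): at (0,0), heading east
step 5 (face(W)): at (0,0), heading west
step 6 (face(E)): at (0,0), heading east

at (0,0), heading east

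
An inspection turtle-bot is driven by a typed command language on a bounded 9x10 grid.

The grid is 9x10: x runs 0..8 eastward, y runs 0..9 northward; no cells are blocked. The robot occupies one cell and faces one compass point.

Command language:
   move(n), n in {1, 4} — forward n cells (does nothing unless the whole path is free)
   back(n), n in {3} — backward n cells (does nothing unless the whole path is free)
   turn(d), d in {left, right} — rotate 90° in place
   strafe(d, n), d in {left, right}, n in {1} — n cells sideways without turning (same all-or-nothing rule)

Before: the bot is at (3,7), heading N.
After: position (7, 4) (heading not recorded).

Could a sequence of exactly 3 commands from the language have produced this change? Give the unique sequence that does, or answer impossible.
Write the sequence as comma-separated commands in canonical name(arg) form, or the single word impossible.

back(3), turn(right), move(4)

key: running move(4) before back(3) would end elsewhere — order is forced
start: at (3,7), heading N
t=1 back(3) ⇒ at (3,4), heading N
t=2 turn(right) ⇒ at (3,4), heading E
t=3 move(4) ⇒ at (7,4), heading E
no rival 3-sequence matches.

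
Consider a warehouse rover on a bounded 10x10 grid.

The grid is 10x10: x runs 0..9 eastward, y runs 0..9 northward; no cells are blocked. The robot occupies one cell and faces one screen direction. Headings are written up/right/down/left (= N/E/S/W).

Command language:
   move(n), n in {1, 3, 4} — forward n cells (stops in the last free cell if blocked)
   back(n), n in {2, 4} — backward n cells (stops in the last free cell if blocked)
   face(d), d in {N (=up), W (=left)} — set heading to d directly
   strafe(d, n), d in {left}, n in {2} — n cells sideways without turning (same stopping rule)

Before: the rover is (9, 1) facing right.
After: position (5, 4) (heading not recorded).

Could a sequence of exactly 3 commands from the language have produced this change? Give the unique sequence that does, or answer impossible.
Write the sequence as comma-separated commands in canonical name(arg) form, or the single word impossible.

back(4), face(N), move(3)

key: running move(3) before back(4) would end elsewhere — order is forced
t0: (9, 1) facing right
1. back(4) → (5, 1) facing right
2. face(N) → (5, 1) facing up
3. move(3) → (5, 4) facing up
no other 3-command option fits: unique.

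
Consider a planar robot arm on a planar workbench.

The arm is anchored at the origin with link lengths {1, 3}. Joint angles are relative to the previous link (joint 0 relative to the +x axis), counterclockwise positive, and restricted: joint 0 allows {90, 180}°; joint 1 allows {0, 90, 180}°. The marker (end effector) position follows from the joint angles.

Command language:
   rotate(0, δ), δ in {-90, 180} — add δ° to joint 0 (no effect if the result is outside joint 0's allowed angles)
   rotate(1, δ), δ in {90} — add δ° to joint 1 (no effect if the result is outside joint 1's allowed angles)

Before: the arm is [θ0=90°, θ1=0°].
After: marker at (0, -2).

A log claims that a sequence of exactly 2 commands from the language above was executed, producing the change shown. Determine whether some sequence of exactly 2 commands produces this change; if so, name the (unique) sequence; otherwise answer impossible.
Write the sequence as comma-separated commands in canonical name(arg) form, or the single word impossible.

initial: [θ0=90°, θ1=0°]
t=1 rotate(1, 90) ⇒ [θ0=90°, θ1=90°]
t=2 rotate(1, 90) ⇒ [θ0=90°, θ1=180°]
no other 2-command option fits: unique.

rotate(1, 90), rotate(1, 90)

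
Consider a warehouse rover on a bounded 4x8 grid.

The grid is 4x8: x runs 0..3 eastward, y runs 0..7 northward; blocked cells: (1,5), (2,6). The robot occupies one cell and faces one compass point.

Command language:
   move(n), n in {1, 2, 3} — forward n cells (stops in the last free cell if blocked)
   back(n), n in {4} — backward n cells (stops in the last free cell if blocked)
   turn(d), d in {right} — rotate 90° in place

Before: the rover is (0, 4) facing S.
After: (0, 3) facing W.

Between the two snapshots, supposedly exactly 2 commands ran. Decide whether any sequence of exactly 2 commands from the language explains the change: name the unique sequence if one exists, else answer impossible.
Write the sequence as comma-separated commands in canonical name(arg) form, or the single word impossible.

key: position moved to (0,3) AND the heading swung to W — translation plus rotation needed
begin: (0, 4) facing S
t=1 move(1) ⇒ (0, 3) facing S
t=2 turn(right) ⇒ (0, 3) facing W
no rival 2-sequence matches.

move(1), turn(right)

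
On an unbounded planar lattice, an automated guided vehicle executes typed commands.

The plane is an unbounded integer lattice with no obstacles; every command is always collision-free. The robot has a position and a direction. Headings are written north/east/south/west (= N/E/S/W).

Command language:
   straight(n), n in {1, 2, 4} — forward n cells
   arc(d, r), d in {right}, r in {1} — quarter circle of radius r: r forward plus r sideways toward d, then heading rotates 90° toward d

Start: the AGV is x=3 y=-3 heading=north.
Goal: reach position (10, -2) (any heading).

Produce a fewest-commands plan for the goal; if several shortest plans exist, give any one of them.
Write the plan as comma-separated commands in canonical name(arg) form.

start: x=3 y=-3 heading=north
1. arc(right, 1) → x=4 y=-2 heading=east
2. straight(4) → x=8 y=-2 heading=east
3. straight(2) → x=10 y=-2 heading=east
shorter routes all fall short; 3 is best.

arc(right, 1), straight(4), straight(2)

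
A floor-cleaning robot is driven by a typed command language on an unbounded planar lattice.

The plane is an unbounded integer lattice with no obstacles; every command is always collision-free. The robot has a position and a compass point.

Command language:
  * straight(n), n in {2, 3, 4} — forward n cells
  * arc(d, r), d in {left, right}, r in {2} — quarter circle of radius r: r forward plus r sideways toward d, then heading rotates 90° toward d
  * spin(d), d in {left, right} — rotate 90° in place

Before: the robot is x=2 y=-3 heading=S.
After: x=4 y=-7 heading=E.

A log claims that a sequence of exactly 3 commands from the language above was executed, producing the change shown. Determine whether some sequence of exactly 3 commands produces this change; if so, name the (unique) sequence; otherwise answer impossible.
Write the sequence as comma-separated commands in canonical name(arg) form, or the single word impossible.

key: order matters: swapping straight(4) and straight(2) lands elsewhere
begin: x=2 y=-3 heading=S
t=1 straight(4) ⇒ x=2 y=-7 heading=S
t=2 spin(left) ⇒ x=2 y=-7 heading=E
t=3 straight(2) ⇒ x=4 y=-7 heading=E
no other 3-command option fits: unique.

straight(4), spin(left), straight(2)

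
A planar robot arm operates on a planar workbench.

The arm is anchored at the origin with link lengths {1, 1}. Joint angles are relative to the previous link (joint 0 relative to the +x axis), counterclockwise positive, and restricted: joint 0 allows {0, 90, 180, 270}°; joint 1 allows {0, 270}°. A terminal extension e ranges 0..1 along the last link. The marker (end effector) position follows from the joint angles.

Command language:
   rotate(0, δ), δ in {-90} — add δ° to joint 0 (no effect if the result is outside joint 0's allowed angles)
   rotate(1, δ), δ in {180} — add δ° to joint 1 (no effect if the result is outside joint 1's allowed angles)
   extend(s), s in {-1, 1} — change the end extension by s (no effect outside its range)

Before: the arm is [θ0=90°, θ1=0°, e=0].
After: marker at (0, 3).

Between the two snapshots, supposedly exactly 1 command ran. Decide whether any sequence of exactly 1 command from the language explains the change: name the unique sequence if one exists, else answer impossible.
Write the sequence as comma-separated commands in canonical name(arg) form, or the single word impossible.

extend(1)

start: [θ0=90°, θ1=0°, e=0]
t=1 extend(1) ⇒ [θ0=90°, θ1=0°, e=1]
uniquely the one of 4 1-step routes that fits.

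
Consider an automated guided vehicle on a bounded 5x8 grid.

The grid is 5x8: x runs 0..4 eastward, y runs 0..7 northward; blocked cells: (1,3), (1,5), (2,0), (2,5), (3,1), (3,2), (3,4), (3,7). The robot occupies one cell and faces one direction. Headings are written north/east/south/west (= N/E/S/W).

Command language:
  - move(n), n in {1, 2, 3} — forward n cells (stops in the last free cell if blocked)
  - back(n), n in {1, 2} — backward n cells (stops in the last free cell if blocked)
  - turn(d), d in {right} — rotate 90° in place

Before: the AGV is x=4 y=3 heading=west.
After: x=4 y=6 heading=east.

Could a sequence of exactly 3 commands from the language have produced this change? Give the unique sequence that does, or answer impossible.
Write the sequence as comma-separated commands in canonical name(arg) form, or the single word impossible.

turn(right), move(3), turn(right)

key: cell and facing (now E) both changed — the 3 commands mix motion and turning
initial: x=4 y=3 heading=west
[1] after turn(right): x=4 y=3 heading=north
[2] after move(3): x=4 y=6 heading=north
[3] after turn(right): x=4 y=6 heading=east
no other 3-command option fits: unique.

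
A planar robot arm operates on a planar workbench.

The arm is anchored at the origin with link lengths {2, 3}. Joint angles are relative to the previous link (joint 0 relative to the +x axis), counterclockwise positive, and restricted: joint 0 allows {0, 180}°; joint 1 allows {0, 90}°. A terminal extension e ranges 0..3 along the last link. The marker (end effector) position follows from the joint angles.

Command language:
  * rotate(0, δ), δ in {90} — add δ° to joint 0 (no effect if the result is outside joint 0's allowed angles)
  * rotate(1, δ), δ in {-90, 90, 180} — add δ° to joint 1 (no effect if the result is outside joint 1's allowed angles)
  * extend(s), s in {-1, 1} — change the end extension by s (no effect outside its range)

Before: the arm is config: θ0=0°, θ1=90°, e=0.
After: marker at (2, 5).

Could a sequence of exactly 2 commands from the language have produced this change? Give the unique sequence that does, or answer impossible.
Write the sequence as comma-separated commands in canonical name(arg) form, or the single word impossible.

begin: config: θ0=0°, θ1=90°, e=0
t=1 extend(1) ⇒ config: θ0=0°, θ1=90°, e=1
t=2 extend(1) ⇒ config: θ0=0°, θ1=90°, e=2
all 36 alternatives checked — unique.

extend(1), extend(1)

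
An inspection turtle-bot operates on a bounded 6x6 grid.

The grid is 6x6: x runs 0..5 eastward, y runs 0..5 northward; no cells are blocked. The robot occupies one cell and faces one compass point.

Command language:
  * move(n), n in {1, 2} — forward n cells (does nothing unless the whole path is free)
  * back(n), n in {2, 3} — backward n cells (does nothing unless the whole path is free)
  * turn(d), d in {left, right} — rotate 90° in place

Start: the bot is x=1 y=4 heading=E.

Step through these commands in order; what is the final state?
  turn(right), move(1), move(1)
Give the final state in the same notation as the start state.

begin: x=1 y=4 heading=E
t=1 turn(right) ⇒ x=1 y=4 heading=S
t=2 move(1) ⇒ x=1 y=3 heading=S
t=3 move(1) ⇒ x=1 y=2 heading=S

x=1 y=2 heading=S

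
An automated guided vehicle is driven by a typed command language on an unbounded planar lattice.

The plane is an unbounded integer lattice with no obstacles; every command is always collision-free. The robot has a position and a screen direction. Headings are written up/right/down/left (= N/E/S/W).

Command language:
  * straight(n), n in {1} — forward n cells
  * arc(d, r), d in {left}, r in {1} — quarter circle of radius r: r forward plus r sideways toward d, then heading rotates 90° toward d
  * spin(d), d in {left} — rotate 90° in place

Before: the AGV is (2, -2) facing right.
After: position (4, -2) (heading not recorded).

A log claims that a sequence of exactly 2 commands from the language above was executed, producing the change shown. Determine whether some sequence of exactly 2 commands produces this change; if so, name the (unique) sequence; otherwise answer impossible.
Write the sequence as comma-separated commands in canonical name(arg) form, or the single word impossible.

straight(1), straight(1)

from: (2, -2) facing right
step 1 (straight(1)): (3, -2) facing right
step 2 (straight(1)): (4, -2) facing right
all 9 alternatives checked — unique.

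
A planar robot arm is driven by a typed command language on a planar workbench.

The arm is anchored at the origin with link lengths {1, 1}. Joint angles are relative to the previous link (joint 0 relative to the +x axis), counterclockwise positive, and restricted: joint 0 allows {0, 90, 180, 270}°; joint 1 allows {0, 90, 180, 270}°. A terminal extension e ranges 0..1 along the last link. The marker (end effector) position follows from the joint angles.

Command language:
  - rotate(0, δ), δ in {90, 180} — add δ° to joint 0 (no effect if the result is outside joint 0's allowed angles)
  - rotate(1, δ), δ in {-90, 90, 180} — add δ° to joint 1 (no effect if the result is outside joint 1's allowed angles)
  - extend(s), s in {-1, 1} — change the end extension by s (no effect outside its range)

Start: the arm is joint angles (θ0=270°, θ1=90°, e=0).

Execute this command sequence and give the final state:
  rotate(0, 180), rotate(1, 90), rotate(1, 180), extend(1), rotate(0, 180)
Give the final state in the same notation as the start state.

joint angles (θ0=270°, θ1=0°, e=1)

start: joint angles (θ0=270°, θ1=90°, e=0)
step 1 (rotate(0, 180)): joint angles (θ0=90°, θ1=90°, e=0)
step 2 (rotate(1, 90)): joint angles (θ0=90°, θ1=180°, e=0)
step 3 (rotate(1, 180)): joint angles (θ0=90°, θ1=0°, e=0)
step 4 (extend(1)): joint angles (θ0=90°, θ1=0°, e=1)
step 5 (rotate(0, 180)): joint angles (θ0=270°, θ1=0°, e=1)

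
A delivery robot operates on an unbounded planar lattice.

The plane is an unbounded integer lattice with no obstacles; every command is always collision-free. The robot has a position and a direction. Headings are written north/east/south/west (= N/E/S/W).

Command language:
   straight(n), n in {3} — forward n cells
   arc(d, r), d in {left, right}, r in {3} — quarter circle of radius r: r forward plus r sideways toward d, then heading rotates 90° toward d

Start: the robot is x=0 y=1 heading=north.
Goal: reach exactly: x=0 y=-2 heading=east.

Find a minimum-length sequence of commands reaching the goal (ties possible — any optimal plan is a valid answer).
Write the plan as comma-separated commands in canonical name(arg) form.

begin: x=0 y=1 heading=north
[1] after arc(left, 3): x=-3 y=4 heading=west
[2] after arc(left, 3): x=-6 y=1 heading=south
[3] after arc(left, 3): x=-3 y=-2 heading=east
[4] after straight(3): x=0 y=-2 heading=east
no 3-step plan works, so 4 is optimal.

arc(left, 3), arc(left, 3), arc(left, 3), straight(3)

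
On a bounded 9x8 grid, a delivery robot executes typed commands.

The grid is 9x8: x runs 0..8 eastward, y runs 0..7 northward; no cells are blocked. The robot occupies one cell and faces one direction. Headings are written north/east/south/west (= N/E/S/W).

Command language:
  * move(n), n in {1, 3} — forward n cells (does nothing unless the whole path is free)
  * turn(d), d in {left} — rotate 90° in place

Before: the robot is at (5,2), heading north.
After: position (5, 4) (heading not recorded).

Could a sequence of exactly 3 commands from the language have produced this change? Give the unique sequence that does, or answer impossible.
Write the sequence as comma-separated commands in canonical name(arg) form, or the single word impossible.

key: order matters: swapping move(1) and turn(left) lands elsewhere
initial: at (5,2), heading north
1. move(1) → at (5,3), heading north
2. move(1) → at (5,4), heading north
3. turn(left) → at (5,4), heading west
all 27 alternatives checked — unique.

move(1), move(1), turn(left)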